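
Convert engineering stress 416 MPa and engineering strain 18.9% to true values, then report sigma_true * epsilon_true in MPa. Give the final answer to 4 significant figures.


sigma_true = sigma_eng * (1 + epsilon_eng)
sigma_true = 416 * (1 + 0.189) = 494.624 MPa
epsilon_true = ln(1 + epsilon_eng)
epsilon_true = ln(1 + 0.189) = 0.173113
sigma_true * epsilon_true = 494.624 * 0.173113 = 85.63 MPa


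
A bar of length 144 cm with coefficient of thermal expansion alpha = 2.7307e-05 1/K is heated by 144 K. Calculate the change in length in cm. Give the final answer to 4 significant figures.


dL = L0 * alpha * dT
dL = 144 * 2.7307e-05 * 144
dL = 0.5662 cm


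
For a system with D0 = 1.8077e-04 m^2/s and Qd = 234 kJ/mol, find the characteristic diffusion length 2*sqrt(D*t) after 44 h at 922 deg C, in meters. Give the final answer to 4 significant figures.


Step 1: D = D0 * exp(-Qd/(R*T))
T = 1195.15 K
D = 1.8077e-04 * exp(-234e3 / (8.314 * 1195.15)) = 1.0707e-14 m^2/s
Step 2: L = 2*sqrt(D*t)
t = 44 h = 158400 s
L = 2*sqrt(1.0707e-14 * 158400) = 8.236e-05 m


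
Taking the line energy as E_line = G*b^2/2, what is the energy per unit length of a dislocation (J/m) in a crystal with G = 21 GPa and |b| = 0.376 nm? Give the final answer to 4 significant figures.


E = G*b^2/2
b = 0.376 nm = 3.76e-10 m
G = 21 GPa = 2.1e+10 Pa
E = 0.5 * 2.1e+10 * (3.76e-10)^2
E = 1.484e-09 J/m


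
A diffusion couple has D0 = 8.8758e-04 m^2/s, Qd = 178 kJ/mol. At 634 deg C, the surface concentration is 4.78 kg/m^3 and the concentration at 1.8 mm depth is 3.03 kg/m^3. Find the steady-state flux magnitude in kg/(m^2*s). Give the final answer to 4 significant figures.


Step 1: D = D0 * exp(-Qd/(R*T))
T = 634 + 273.15 = 907.15 K
D = 8.8758e-04 * exp(-178e3 / (8.314 * 907.15)) = 4.99358e-14 m^2/s
Step 2: J = D * (C1 - C2) / dx
J = 4.99358e-14 * (4.78 - 3.03) / 1.8e-03
J = 4.855e-11 kg/(m^2*s)


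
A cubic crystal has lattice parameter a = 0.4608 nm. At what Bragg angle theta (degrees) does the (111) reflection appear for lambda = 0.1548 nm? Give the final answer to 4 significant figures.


d = a / sqrt(h^2+k^2+l^2)
d = 0.4608 / sqrt(3) = 0.266043 nm
lambda = 2*d*sin(theta)  =>  sin(theta) = lambda / (2*d)
sin(theta) = 0.1548 / (2 * 0.266043) = 0.29093
theta = 16.91 deg


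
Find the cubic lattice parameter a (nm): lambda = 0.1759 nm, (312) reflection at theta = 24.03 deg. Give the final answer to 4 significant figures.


d = lambda / (2*sin(theta))
d = 0.1759 / (2*sin(24.03 deg))
d = 0.215979 nm
a = d * sqrt(h^2+k^2+l^2) = 0.215979 * sqrt(14)
a = 0.8081 nm


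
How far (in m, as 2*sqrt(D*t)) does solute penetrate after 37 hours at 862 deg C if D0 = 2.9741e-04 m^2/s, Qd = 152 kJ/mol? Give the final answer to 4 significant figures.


Step 1: D = D0 * exp(-Qd/(R*T))
T = 1135.15 K
D = 2.9741e-04 * exp(-152e3 / (8.314 * 1135.15)) = 3.01112e-11 m^2/s
Step 2: L = 2*sqrt(D*t)
t = 37 h = 133200 s
L = 2*sqrt(3.01112e-11 * 133200) = 4.005e-03 m


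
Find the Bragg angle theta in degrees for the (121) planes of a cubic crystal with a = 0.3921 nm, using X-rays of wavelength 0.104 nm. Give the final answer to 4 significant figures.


d = a / sqrt(h^2+k^2+l^2)
d = 0.3921 / sqrt(6) = 0.160074 nm
lambda = 2*d*sin(theta)  =>  sin(theta) = lambda / (2*d)
sin(theta) = 0.104 / (2 * 0.160074) = 0.324849
theta = 18.96 deg


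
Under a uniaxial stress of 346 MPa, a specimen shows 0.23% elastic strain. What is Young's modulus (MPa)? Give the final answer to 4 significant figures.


E = sigma / epsilon
epsilon = 0.23% = 2.3e-03
E = 346 / 2.3e-03
E = 150400 MPa


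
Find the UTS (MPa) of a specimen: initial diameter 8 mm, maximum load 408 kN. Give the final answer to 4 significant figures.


A0 = pi*(d/2)^2 = pi*(8/2)^2 = 50.2655 mm^2
UTS = F_max / A0 = 408*1000 / 50.2655
UTS = 8117 MPa


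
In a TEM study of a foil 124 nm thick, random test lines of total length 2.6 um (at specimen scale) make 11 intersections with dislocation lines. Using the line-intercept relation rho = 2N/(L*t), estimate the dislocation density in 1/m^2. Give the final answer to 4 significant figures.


rho = 2N / (L * t)
L = 2.6 um = 2.6e-06 m, t = 124 nm = 1.24e-07 m
rho = 2 * 11 / (2.6e-06 * 1.24e-07)
rho = 6.824e+13 1/m^2


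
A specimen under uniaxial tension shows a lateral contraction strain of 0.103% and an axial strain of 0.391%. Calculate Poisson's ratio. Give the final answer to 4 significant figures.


nu = -epsilon_lat / epsilon_axial
Lateral strain is contraction (negative), so using magnitudes:
nu = 0.103 / 0.391
nu = 0.2634


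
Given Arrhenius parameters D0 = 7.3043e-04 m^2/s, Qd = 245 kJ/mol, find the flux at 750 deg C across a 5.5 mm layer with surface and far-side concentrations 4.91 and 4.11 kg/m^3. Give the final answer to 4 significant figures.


Step 1: D = D0 * exp(-Qd/(R*T))
T = 750 + 273.15 = 1023.15 K
D = 7.3043e-04 * exp(-245e3 / (8.314 * 1023.15)) = 2.26568e-16 m^2/s
Step 2: J = D * (C1 - C2) / dx
J = 2.26568e-16 * (4.91 - 4.11) / 5.5e-03
J = 3.296e-14 kg/(m^2*s)


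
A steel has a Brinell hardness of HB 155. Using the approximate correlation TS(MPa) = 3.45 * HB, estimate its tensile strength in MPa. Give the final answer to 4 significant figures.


TS (MPa) = 3.45 * HB
TS = 3.45 * 155
TS = 534.8 MPa


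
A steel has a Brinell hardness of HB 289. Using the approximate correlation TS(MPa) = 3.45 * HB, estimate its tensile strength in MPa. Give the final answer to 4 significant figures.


TS (MPa) = 3.45 * HB
TS = 3.45 * 289
TS = 997.1 MPa


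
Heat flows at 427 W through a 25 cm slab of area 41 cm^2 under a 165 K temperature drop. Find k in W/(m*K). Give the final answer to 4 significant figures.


k = Q*L / (A*dT)
L = 0.25 m, A = 4.1e-03 m^2
k = 427 * 0.25 / (4.1e-03 * 165)
k = 157.8 W/(m*K)


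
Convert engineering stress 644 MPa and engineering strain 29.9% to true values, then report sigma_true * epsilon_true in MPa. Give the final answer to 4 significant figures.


sigma_true = sigma_eng * (1 + epsilon_eng)
sigma_true = 644 * (1 + 0.299) = 836.556 MPa
epsilon_true = ln(1 + epsilon_eng)
epsilon_true = ln(1 + 0.299) = 0.261595
sigma_true * epsilon_true = 836.556 * 0.261595 = 218.8 MPa


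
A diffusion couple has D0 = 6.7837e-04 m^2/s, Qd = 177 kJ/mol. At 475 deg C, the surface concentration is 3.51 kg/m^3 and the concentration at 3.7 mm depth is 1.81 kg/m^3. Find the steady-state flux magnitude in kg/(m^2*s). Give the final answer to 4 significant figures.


Step 1: D = D0 * exp(-Qd/(R*T))
T = 475 + 273.15 = 748.15 K
D = 6.7837e-04 * exp(-177e3 / (8.314 * 748.15)) = 2.97278e-16 m^2/s
Step 2: J = D * (C1 - C2) / dx
J = 2.97278e-16 * (3.51 - 1.81) / 3.7e-03
J = 1.366e-13 kg/(m^2*s)


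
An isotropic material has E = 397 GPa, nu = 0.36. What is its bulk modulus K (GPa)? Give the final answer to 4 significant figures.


K = E / (3*(1-2*nu))
K = 397 / (3*(1-2*0.36))
K = 472.6 GPa


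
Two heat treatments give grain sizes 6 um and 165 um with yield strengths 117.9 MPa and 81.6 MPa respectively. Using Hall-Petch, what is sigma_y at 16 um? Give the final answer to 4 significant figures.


sigma_y = sigma0 + k / sqrt(d)
1/sqrt(d1) = 1/sqrt(6e-06) = 408.248;  1/sqrt(d2) = 77.8499
k = (sigma1 - sigma2) / (1/sqrt(d1) - 1/sqrt(d2)) = (117.9 - 81.6) / (408.248 - 77.8499) = 0.109867 MPa*m^0.5
sigma0 = sigma1 - k/sqrt(d1) = 117.9 - 0.109867*408.248 = 73.0468 MPa
sigma_y(d3) = 73.0468 + 0.109867 / sqrt(1.6e-05) = 100.5 MPa


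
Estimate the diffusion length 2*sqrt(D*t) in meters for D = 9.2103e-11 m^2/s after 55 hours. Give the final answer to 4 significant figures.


t = 55 hr = 198000 s
Diffusion length = 2*sqrt(D*t)
= 2*sqrt(9.2103e-11 * 198000)
= 8.541e-03 m


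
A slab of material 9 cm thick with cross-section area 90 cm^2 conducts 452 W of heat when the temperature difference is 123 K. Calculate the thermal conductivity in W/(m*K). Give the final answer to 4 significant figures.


k = Q*L / (A*dT)
L = 0.09 m, A = 9e-03 m^2
k = 452 * 0.09 / (9e-03 * 123)
k = 36.75 W/(m*K)


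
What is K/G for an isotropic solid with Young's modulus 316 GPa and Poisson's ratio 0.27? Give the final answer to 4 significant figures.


G = E / (2*(1+nu))
G = 316 / (2*(1+0.27)) = 124.409 GPa
K = E / (3*(1-2*nu))
K = 316 / (3*(1-2*0.27)) = 228.986 GPa
K/G = 228.986 / 124.409 = 1.841


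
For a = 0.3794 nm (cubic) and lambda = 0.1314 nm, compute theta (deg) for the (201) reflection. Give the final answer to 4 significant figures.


d = a / sqrt(h^2+k^2+l^2)
d = 0.3794 / sqrt(5) = 0.169673 nm
lambda = 2*d*sin(theta)  =>  sin(theta) = lambda / (2*d)
sin(theta) = 0.1314 / (2 * 0.169673) = 0.387216
theta = 22.78 deg


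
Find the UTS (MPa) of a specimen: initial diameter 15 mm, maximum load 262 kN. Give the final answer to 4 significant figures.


A0 = pi*(d/2)^2 = pi*(15/2)^2 = 176.715 mm^2
UTS = F_max / A0 = 262*1000 / 176.715
UTS = 1483 MPa


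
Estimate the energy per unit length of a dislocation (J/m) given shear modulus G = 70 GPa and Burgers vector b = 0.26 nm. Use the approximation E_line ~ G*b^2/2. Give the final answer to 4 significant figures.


E = G*b^2/2
b = 0.26 nm = 2.6e-10 m
G = 70 GPa = 7e+10 Pa
E = 0.5 * 7e+10 * (2.6e-10)^2
E = 2.366e-09 J/m


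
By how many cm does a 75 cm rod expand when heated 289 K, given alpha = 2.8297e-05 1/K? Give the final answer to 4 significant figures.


dL = L0 * alpha * dT
dL = 75 * 2.8297e-05 * 289
dL = 0.6133 cm


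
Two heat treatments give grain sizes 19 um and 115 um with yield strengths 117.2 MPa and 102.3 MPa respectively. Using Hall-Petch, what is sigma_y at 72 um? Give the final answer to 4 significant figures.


sigma_y = sigma0 + k / sqrt(d)
1/sqrt(d1) = 1/sqrt(1.9e-05) = 229.416;  1/sqrt(d2) = 93.2505
k = (sigma1 - sigma2) / (1/sqrt(d1) - 1/sqrt(d2)) = (117.2 - 102.3) / (229.416 - 93.2505) = 0.109426 MPa*m^0.5
sigma0 = sigma1 - k/sqrt(d1) = 117.2 - 0.109426*229.416 = 92.096 MPa
sigma_y(d3) = 92.096 + 0.109426 / sqrt(7.2e-05) = 105 MPa


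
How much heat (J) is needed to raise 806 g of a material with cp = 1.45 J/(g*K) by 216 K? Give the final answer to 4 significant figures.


Q = m * cp * dT
Q = 806 * 1.45 * 216
Q = 252400 J


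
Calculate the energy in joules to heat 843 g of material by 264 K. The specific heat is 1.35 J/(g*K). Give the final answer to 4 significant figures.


Q = m * cp * dT
Q = 843 * 1.35 * 264
Q = 300400 J


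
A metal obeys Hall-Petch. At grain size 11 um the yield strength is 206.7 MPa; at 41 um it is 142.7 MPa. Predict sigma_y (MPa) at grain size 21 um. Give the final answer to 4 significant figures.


sigma_y = sigma0 + k / sqrt(d)
1/sqrt(d1) = 1/sqrt(1.1e-05) = 301.511;  1/sqrt(d2) = 156.174
k = (sigma1 - sigma2) / (1/sqrt(d1) - 1/sqrt(d2)) = (206.7 - 142.7) / (301.511 - 156.174) = 0.440354 MPa*m^0.5
sigma0 = sigma1 - k/sqrt(d1) = 206.7 - 0.440354*301.511 = 73.9282 MPa
sigma_y(d3) = 73.9282 + 0.440354 / sqrt(2.1e-05) = 170 MPa


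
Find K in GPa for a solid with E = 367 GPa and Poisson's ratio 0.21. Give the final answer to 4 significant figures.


K = E / (3*(1-2*nu))
K = 367 / (3*(1-2*0.21))
K = 210.9 GPa


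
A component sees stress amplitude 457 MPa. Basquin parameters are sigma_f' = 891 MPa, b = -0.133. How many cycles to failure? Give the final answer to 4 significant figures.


sigma_a = sigma_f' * (2*Nf)^b
2*Nf = (sigma_a / sigma_f')^(1/b)
2*Nf = (457 / 891)^(1/-0.133)
2*Nf = 151.412
Nf = 75.71 cycles


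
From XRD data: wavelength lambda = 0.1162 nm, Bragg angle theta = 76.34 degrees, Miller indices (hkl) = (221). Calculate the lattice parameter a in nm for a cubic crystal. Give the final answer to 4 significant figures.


d = lambda / (2*sin(theta))
d = 0.1162 / (2*sin(76.34 deg))
d = 0.0597912 nm
a = d * sqrt(h^2+k^2+l^2) = 0.0597912 * sqrt(9)
a = 0.1794 nm


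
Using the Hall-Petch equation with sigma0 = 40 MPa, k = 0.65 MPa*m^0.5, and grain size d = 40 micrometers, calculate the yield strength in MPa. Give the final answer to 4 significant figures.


sigma_y = sigma0 + k / sqrt(d)
d = 40 um = 4e-05 m
sigma_y = 40 + 0.65 / sqrt(4e-05)
sigma_y = 142.8 MPa


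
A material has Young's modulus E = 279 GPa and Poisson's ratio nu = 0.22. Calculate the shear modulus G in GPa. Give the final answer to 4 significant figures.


G = E / (2*(1+nu))
G = 279 / (2*(1+0.22))
G = 114.3 GPa


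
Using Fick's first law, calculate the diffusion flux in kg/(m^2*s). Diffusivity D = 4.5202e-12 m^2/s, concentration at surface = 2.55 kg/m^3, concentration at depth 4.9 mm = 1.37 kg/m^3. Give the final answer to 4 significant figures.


J = -D * (dC/dx) = D * (C1 - C2) / dx
J = 4.5202e-12 * (2.55 - 1.37) / 4.9e-03
J = 1.089e-09 kg/(m^2*s)


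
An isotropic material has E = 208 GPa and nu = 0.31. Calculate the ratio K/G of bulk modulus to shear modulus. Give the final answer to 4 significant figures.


G = E / (2*(1+nu))
G = 208 / (2*(1+0.31)) = 79.3893 GPa
K = E / (3*(1-2*nu))
K = 208 / (3*(1-2*0.31)) = 182.456 GPa
K/G = 182.456 / 79.3893 = 2.298


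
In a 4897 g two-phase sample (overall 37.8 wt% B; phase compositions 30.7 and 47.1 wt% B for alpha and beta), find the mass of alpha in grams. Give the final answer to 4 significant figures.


f_alpha = (C_beta - C0) / (C_beta - C_alpha)
f_alpha = (47.1 - 37.8) / (47.1 - 30.7) = 0.567073
m_alpha = f_alpha * m_total = 0.567073 * 4897 = 2777 g


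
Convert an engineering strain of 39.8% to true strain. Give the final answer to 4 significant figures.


epsilon_true = ln(1 + epsilon_eng)
epsilon_true = ln(1 + 0.398)
epsilon_true = 0.335


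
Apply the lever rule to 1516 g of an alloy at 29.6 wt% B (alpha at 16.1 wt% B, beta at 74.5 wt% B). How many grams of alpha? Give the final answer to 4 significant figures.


f_alpha = (C_beta - C0) / (C_beta - C_alpha)
f_alpha = (74.5 - 29.6) / (74.5 - 16.1) = 0.768836
m_alpha = f_alpha * m_total = 0.768836 * 1516 = 1166 g


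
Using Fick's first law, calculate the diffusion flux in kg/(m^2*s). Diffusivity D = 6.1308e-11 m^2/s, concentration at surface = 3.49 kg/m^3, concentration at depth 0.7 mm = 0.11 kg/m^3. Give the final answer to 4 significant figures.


J = -D * (dC/dx) = D * (C1 - C2) / dx
J = 6.1308e-11 * (3.49 - 0.11) / 7e-04
J = 2.96e-07 kg/(m^2*s)


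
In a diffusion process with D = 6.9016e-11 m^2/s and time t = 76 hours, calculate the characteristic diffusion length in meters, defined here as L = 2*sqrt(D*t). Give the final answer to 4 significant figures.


t = 76 hr = 273600 s
Diffusion length = 2*sqrt(D*t)
= 2*sqrt(6.9016e-11 * 273600)
= 8.691e-03 m


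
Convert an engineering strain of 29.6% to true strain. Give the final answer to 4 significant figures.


epsilon_true = ln(1 + epsilon_eng)
epsilon_true = ln(1 + 0.296)
epsilon_true = 0.2593


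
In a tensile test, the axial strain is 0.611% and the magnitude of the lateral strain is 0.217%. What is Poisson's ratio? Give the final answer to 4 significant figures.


nu = -epsilon_lat / epsilon_axial
Lateral strain is contraction (negative), so using magnitudes:
nu = 0.217 / 0.611
nu = 0.3552


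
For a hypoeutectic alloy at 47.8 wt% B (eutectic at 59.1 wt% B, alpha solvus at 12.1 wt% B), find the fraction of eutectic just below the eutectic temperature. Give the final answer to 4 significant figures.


f_primary = (C_e - C0) / (C_e - C_alpha_max)
f_primary = (59.1 - 47.8) / (59.1 - 12.1)
f_primary = 0.240426
f_eutectic = 1 - 0.240426 = 0.7596


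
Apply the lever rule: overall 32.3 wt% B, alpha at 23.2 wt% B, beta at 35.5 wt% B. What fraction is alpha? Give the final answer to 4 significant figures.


f_alpha = (C_beta - C0) / (C_beta - C_alpha)
f_alpha = (35.5 - 32.3) / (35.5 - 23.2)
f_alpha = 0.2602


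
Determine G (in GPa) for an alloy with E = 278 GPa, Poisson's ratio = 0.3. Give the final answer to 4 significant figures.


G = E / (2*(1+nu))
G = 278 / (2*(1+0.3))
G = 106.9 GPa


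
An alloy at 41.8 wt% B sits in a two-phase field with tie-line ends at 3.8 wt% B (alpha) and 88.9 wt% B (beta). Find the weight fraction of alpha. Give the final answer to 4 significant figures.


f_alpha = (C_beta - C0) / (C_beta - C_alpha)
f_alpha = (88.9 - 41.8) / (88.9 - 3.8)
f_alpha = 0.5535


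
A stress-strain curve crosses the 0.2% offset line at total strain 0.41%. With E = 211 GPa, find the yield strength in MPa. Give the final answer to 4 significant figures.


Offset strain = 0.002
Elastic strain at yield = total_strain - offset = 4.1e-03 - 0.002 = 2.1e-03
sigma_y = E * elastic_strain = 211000 * 2.1e-03
sigma_y = 443.1 MPa


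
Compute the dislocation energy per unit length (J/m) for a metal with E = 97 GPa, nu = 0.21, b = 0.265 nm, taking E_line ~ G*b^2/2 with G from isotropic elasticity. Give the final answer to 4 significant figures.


Step 1: G = E / (2*(1+nu))
G = 97 / (2*(1+0.21)) = 40.0826 GPa = 4.00826e+10 Pa
Step 2: E_line = G*b^2/2
b = 0.265 nm = 2.65e-10 m
E_line = 0.5 * 4.00826e+10 * (2.65e-10)^2 = 1.407e-09 J/m


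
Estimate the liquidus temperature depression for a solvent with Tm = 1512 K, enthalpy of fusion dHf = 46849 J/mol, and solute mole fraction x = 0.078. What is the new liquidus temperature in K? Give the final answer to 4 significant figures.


dT = R*Tm^2*x / dHf
dT = 8.314 * 1512^2 * 0.078 / 46849
dT = 31.6452 K
T_new = 1512 - 31.6452 = 1480 K


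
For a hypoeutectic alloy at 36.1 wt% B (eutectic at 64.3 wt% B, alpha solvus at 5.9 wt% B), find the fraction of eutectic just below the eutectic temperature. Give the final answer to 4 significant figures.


f_primary = (C_e - C0) / (C_e - C_alpha_max)
f_primary = (64.3 - 36.1) / (64.3 - 5.9)
f_primary = 0.482877
f_eutectic = 1 - 0.482877 = 0.5171


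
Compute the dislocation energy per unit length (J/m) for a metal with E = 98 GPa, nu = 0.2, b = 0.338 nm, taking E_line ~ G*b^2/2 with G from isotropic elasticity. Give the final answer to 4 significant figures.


Step 1: G = E / (2*(1+nu))
G = 98 / (2*(1+0.2)) = 40.8333 GPa = 4.08333e+10 Pa
Step 2: E_line = G*b^2/2
b = 0.338 nm = 3.38e-10 m
E_line = 0.5 * 4.08333e+10 * (3.38e-10)^2 = 2.332e-09 J/m


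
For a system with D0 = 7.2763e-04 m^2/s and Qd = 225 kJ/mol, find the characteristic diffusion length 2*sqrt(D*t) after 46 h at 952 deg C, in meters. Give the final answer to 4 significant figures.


Step 1: D = D0 * exp(-Qd/(R*T))
T = 1225.15 K
D = 7.2763e-04 * exp(-225e3 / (8.314 * 1225.15)) = 1.85618e-13 m^2/s
Step 2: L = 2*sqrt(D*t)
t = 46 h = 165600 s
L = 2*sqrt(1.85618e-13 * 165600) = 3.506e-04 m


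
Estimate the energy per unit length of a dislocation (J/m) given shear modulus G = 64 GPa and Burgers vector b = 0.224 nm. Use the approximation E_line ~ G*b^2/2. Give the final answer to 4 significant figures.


E = G*b^2/2
b = 0.224 nm = 2.24e-10 m
G = 64 GPa = 6.4e+10 Pa
E = 0.5 * 6.4e+10 * (2.24e-10)^2
E = 1.606e-09 J/m


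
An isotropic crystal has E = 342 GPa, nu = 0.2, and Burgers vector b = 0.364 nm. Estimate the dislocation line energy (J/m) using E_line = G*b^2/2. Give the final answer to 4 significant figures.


Step 1: G = E / (2*(1+nu))
G = 342 / (2*(1+0.2)) = 142.5 GPa = 1.425e+11 Pa
Step 2: E_line = G*b^2/2
b = 0.364 nm = 3.64e-10 m
E_line = 0.5 * 1.425e+11 * (3.64e-10)^2 = 9.44e-09 J/m


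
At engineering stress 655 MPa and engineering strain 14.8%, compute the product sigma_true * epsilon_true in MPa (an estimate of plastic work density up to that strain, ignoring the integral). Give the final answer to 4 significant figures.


sigma_true = sigma_eng * (1 + epsilon_eng)
sigma_true = 655 * (1 + 0.148) = 751.94 MPa
epsilon_true = ln(1 + epsilon_eng)
epsilon_true = ln(1 + 0.148) = 0.138021
sigma_true * epsilon_true = 751.94 * 0.138021 = 103.8 MPa


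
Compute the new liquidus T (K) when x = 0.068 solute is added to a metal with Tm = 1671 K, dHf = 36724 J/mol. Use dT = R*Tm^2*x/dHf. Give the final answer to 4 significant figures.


dT = R*Tm^2*x / dHf
dT = 8.314 * 1671^2 * 0.068 / 36724
dT = 42.9855 K
T_new = 1671 - 42.9855 = 1628 K


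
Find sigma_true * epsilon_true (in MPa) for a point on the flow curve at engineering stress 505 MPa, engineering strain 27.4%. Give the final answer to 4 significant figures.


sigma_true = sigma_eng * (1 + epsilon_eng)
sigma_true = 505 * (1 + 0.274) = 643.37 MPa
epsilon_true = ln(1 + epsilon_eng)
epsilon_true = ln(1 + 0.274) = 0.242162
sigma_true * epsilon_true = 643.37 * 0.242162 = 155.8 MPa


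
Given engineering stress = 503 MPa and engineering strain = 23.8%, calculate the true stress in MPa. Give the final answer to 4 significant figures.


sigma_true = sigma_eng * (1 + epsilon_eng)
sigma_true = 503 * (1 + 0.238)
sigma_true = 622.7 MPa


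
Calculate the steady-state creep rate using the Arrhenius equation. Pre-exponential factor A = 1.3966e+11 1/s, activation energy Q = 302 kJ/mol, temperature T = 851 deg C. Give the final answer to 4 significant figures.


rate = A * exp(-Q / (R*T))
T = 851 + 273.15 = 1124.15 K
rate = 1.3966e+11 * exp(-302e3 / (8.314 * 1124.15))
rate = 1.294e-03 1/s


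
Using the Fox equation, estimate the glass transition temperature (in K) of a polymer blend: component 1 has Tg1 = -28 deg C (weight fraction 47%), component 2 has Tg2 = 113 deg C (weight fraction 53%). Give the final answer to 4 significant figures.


1/Tg = w1/Tg1 + w2/Tg2 (in Kelvin)
Tg1 = 245.15 K, Tg2 = 386.15 K
1/Tg = 0.47/245.15 + 0.53/386.15
Tg = 304 K


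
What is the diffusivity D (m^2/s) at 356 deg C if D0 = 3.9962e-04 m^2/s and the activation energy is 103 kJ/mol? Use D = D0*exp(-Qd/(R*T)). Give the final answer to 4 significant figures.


D = D0 * exp(-Qd / (R*T))
T = 629.15 K
D = 3.9962e-04 * exp(-103e3 / (8.314 * 629.15))
D = 1.122e-12 m^2/s


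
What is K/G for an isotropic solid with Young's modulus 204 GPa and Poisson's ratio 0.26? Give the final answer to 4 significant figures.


G = E / (2*(1+nu))
G = 204 / (2*(1+0.26)) = 80.9524 GPa
K = E / (3*(1-2*nu))
K = 204 / (3*(1-2*0.26)) = 141.667 GPa
K/G = 141.667 / 80.9524 = 1.75


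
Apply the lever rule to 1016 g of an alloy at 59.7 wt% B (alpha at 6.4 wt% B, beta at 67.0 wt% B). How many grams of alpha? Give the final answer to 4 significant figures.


f_alpha = (C_beta - C0) / (C_beta - C_alpha)
f_alpha = (67.0 - 59.7) / (67.0 - 6.4) = 0.120462
m_alpha = f_alpha * m_total = 0.120462 * 1016 = 122.4 g


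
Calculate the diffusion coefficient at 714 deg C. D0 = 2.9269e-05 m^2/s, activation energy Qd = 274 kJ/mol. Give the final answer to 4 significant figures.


D = D0 * exp(-Qd / (R*T))
T = 987.15 K
D = 2.9269e-05 * exp(-274e3 / (8.314 * 987.15))
D = 9.274e-20 m^2/s


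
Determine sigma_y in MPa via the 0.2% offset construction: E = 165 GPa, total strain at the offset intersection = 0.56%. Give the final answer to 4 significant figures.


Offset strain = 0.002
Elastic strain at yield = total_strain - offset = 5.6e-03 - 0.002 = 3.6e-03
sigma_y = E * elastic_strain = 165000 * 3.6e-03
sigma_y = 594 MPa


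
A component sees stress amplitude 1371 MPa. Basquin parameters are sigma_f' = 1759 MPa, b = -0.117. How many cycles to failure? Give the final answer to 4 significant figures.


sigma_a = sigma_f' * (2*Nf)^b
2*Nf = (sigma_a / sigma_f')^(1/b)
2*Nf = (1371 / 1759)^(1/-0.117)
2*Nf = 8.41451
Nf = 4.207 cycles


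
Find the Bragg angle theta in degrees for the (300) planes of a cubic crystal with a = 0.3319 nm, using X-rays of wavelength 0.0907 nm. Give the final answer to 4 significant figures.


d = a / sqrt(h^2+k^2+l^2)
d = 0.3319 / sqrt(9) = 0.110633 nm
lambda = 2*d*sin(theta)  =>  sin(theta) = lambda / (2*d)
sin(theta) = 0.0907 / (2 * 0.110633) = 0.409913
theta = 24.2 deg


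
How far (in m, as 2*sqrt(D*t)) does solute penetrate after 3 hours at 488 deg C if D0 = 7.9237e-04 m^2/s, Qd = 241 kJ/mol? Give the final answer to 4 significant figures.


Step 1: D = D0 * exp(-Qd/(R*T))
T = 761.15 K
D = 7.9237e-04 * exp(-241e3 / (8.314 * 761.15)) = 2.28811e-20 m^2/s
Step 2: L = 2*sqrt(D*t)
t = 3 h = 10800 s
L = 2*sqrt(2.28811e-20 * 10800) = 3.144e-08 m


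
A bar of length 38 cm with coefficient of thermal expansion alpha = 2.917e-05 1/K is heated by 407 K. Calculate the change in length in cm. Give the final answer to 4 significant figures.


dL = L0 * alpha * dT
dL = 38 * 2.917e-05 * 407
dL = 0.4511 cm


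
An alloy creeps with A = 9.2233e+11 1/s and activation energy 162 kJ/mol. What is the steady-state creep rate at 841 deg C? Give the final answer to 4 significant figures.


rate = A * exp(-Q / (R*T))
T = 841 + 273.15 = 1114.15 K
rate = 9.2233e+11 * exp(-162e3 / (8.314 * 1114.15))
rate = 23420 1/s


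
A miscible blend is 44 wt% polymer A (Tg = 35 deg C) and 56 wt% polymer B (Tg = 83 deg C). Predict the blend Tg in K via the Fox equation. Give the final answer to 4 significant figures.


1/Tg = w1/Tg1 + w2/Tg2 (in Kelvin)
Tg1 = 308.15 K, Tg2 = 356.15 K
1/Tg = 0.44/308.15 + 0.56/356.15
Tg = 333.3 K


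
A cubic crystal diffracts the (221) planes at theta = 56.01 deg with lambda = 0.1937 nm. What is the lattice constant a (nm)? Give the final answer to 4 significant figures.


d = lambda / (2*sin(theta))
d = 0.1937 / (2*sin(56.01 deg))
d = 0.116808 nm
a = d * sqrt(h^2+k^2+l^2) = 0.116808 * sqrt(9)
a = 0.3504 nm


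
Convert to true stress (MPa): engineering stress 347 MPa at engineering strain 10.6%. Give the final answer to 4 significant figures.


sigma_true = sigma_eng * (1 + epsilon_eng)
sigma_true = 347 * (1 + 0.106)
sigma_true = 383.8 MPa


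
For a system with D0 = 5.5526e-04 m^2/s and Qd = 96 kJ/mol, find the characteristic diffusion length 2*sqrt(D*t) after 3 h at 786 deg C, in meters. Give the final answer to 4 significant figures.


Step 1: D = D0 * exp(-Qd/(R*T))
T = 1059.15 K
D = 5.5526e-04 * exp(-96e3 / (8.314 * 1059.15)) = 1.02293e-08 m^2/s
Step 2: L = 2*sqrt(D*t)
t = 3 h = 10800 s
L = 2*sqrt(1.02293e-08 * 10800) = 0.02102 m


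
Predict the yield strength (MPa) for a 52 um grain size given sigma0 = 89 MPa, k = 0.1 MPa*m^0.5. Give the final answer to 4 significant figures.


sigma_y = sigma0 + k / sqrt(d)
d = 52 um = 5.2e-05 m
sigma_y = 89 + 0.1 / sqrt(5.2e-05)
sigma_y = 102.9 MPa


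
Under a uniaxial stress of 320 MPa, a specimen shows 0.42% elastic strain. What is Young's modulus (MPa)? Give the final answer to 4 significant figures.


E = sigma / epsilon
epsilon = 0.42% = 4.2e-03
E = 320 / 4.2e-03
E = 76190 MPa


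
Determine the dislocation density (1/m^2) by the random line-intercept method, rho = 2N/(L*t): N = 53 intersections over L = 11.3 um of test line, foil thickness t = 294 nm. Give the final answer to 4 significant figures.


rho = 2N / (L * t)
L = 11.3 um = 1.13e-05 m, t = 294 nm = 2.94e-07 m
rho = 2 * 53 / (1.13e-05 * 2.94e-07)
rho = 3.191e+13 1/m^2


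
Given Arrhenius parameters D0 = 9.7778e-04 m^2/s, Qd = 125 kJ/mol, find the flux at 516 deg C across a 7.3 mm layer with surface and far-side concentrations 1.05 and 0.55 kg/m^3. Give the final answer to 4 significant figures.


Step 1: D = D0 * exp(-Qd/(R*T))
T = 516 + 273.15 = 789.15 K
D = 9.7778e-04 * exp(-125e3 / (8.314 * 789.15)) = 5.20074e-12 m^2/s
Step 2: J = D * (C1 - C2) / dx
J = 5.20074e-12 * (1.05 - 0.55) / 7.3e-03
J = 3.562e-10 kg/(m^2*s)


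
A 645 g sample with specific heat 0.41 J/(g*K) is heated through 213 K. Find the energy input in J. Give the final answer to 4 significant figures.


Q = m * cp * dT
Q = 645 * 0.41 * 213
Q = 56330 J


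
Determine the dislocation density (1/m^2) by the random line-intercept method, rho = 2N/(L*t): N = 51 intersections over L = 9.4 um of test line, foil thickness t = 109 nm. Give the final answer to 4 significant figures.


rho = 2N / (L * t)
L = 9.4 um = 9.4e-06 m, t = 109 nm = 1.09e-07 m
rho = 2 * 51 / (9.4e-06 * 1.09e-07)
rho = 9.955e+13 1/m^2


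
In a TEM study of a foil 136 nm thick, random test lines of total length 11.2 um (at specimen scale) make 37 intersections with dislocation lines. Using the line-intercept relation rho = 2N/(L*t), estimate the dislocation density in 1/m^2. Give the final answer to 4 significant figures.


rho = 2N / (L * t)
L = 11.2 um = 1.12e-05 m, t = 136 nm = 1.36e-07 m
rho = 2 * 37 / (1.12e-05 * 1.36e-07)
rho = 4.858e+13 1/m^2


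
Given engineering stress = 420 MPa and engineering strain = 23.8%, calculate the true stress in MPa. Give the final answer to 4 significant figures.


sigma_true = sigma_eng * (1 + epsilon_eng)
sigma_true = 420 * (1 + 0.238)
sigma_true = 520 MPa


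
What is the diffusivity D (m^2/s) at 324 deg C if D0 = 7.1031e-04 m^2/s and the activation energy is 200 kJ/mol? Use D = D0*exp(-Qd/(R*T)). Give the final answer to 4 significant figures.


D = D0 * exp(-Qd / (R*T))
T = 597.15 K
D = 7.1031e-04 * exp(-200e3 / (8.314 * 597.15))
D = 2.271e-21 m^2/s


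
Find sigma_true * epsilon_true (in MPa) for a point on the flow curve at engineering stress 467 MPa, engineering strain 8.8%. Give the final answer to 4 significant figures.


sigma_true = sigma_eng * (1 + epsilon_eng)
sigma_true = 467 * (1 + 0.088) = 508.096 MPa
epsilon_true = ln(1 + epsilon_eng)
epsilon_true = ln(1 + 0.088) = 0.0843411
sigma_true * epsilon_true = 508.096 * 0.0843411 = 42.85 MPa


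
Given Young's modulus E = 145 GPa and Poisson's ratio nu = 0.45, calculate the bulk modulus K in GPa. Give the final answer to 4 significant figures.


K = E / (3*(1-2*nu))
K = 145 / (3*(1-2*0.45))
K = 483.3 GPa


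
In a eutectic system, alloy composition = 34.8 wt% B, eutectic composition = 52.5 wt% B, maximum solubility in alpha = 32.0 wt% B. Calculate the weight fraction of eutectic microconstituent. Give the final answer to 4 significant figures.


f_primary = (C_e - C0) / (C_e - C_alpha_max)
f_primary = (52.5 - 34.8) / (52.5 - 32.0)
f_primary = 0.863415
f_eutectic = 1 - 0.863415 = 0.1366


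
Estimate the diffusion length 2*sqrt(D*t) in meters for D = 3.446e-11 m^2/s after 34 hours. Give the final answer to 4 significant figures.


t = 34 hr = 122400 s
Diffusion length = 2*sqrt(D*t)
= 2*sqrt(3.446e-11 * 122400)
= 4.108e-03 m


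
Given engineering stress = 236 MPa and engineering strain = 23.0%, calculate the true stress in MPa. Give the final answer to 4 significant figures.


sigma_true = sigma_eng * (1 + epsilon_eng)
sigma_true = 236 * (1 + 0.23)
sigma_true = 290.3 MPa


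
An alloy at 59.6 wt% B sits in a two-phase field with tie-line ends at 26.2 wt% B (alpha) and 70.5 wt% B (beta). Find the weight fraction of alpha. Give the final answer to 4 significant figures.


f_alpha = (C_beta - C0) / (C_beta - C_alpha)
f_alpha = (70.5 - 59.6) / (70.5 - 26.2)
f_alpha = 0.246


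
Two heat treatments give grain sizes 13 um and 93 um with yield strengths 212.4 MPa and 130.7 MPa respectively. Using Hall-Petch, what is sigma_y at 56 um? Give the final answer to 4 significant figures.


sigma_y = sigma0 + k / sqrt(d)
1/sqrt(d1) = 1/sqrt(1.3e-05) = 277.35;  1/sqrt(d2) = 103.695
k = (sigma1 - sigma2) / (1/sqrt(d1) - 1/sqrt(d2)) = (212.4 - 130.7) / (277.35 - 103.695) = 0.470473 MPa*m^0.5
sigma0 = sigma1 - k/sqrt(d1) = 212.4 - 0.470473*277.35 = 81.9142 MPa
sigma_y(d3) = 81.9142 + 0.470473 / sqrt(5.6e-05) = 144.8 MPa


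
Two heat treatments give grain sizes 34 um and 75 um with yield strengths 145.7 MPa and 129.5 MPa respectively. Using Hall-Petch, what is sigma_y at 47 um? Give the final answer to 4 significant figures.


sigma_y = sigma0 + k / sqrt(d)
1/sqrt(d1) = 1/sqrt(3.4e-05) = 171.499;  1/sqrt(d2) = 115.47
k = (sigma1 - sigma2) / (1/sqrt(d1) - 1/sqrt(d2)) = (145.7 - 129.5) / (171.499 - 115.47) = 0.289138 MPa*m^0.5
sigma0 = sigma1 - k/sqrt(d1) = 145.7 - 0.289138*171.499 = 96.1132 MPa
sigma_y(d3) = 96.1132 + 0.289138 / sqrt(4.7e-05) = 138.3 MPa


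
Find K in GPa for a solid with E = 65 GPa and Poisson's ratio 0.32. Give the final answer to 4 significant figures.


K = E / (3*(1-2*nu))
K = 65 / (3*(1-2*0.32))
K = 60.19 GPa


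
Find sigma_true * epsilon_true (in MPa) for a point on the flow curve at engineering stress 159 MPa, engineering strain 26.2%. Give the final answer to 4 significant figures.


sigma_true = sigma_eng * (1 + epsilon_eng)
sigma_true = 159 * (1 + 0.262) = 200.658 MPa
epsilon_true = ln(1 + epsilon_eng)
epsilon_true = ln(1 + 0.262) = 0.232698
sigma_true * epsilon_true = 200.658 * 0.232698 = 46.69 MPa


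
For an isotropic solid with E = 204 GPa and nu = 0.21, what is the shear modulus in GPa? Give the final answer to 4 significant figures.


G = E / (2*(1+nu))
G = 204 / (2*(1+0.21))
G = 84.3 GPa


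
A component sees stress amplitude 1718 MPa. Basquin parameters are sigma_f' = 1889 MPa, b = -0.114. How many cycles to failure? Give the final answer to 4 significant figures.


sigma_a = sigma_f' * (2*Nf)^b
2*Nf = (sigma_a / sigma_f')^(1/b)
2*Nf = (1718 / 1889)^(1/-0.114)
2*Nf = 2.29869
Nf = 1.149 cycles


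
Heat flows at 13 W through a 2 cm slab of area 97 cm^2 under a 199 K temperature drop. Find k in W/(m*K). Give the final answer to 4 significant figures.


k = Q*L / (A*dT)
L = 0.02 m, A = 9.7e-03 m^2
k = 13 * 0.02 / (9.7e-03 * 199)
k = 0.1347 W/(m*K)


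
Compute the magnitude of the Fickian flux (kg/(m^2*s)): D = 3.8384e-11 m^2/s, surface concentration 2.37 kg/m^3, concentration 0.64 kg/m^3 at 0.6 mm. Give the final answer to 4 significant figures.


J = -D * (dC/dx) = D * (C1 - C2) / dx
J = 3.8384e-11 * (2.37 - 0.64) / 6e-04
J = 1.107e-07 kg/(m^2*s)


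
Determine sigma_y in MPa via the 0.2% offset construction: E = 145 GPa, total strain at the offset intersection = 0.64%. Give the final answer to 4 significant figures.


Offset strain = 0.002
Elastic strain at yield = total_strain - offset = 6.4e-03 - 0.002 = 4.4e-03
sigma_y = E * elastic_strain = 145000 * 4.4e-03
sigma_y = 638 MPa


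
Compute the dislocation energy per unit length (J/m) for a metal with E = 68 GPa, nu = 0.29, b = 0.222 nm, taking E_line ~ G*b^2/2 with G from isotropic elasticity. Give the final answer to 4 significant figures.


Step 1: G = E / (2*(1+nu))
G = 68 / (2*(1+0.29)) = 26.3566 GPa = 2.63566e+10 Pa
Step 2: E_line = G*b^2/2
b = 0.222 nm = 2.22e-10 m
E_line = 0.5 * 2.63566e+10 * (2.22e-10)^2 = 6.495e-10 J/m


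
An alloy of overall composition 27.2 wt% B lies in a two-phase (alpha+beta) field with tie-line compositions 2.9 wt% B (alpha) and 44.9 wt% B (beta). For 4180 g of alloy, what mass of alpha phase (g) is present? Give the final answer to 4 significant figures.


f_alpha = (C_beta - C0) / (C_beta - C_alpha)
f_alpha = (44.9 - 27.2) / (44.9 - 2.9) = 0.421429
m_alpha = f_alpha * m_total = 0.421429 * 4180 = 1762 g


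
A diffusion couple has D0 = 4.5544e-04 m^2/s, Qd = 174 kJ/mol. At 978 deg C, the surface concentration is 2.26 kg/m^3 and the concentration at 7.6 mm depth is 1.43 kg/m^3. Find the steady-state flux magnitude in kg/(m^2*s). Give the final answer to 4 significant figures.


Step 1: D = D0 * exp(-Qd/(R*T))
T = 978 + 273.15 = 1251.15 K
D = 4.5544e-04 * exp(-174e3 / (8.314 * 1251.15)) = 2.47623e-11 m^2/s
Step 2: J = D * (C1 - C2) / dx
J = 2.47623e-11 * (2.26 - 1.43) / 7.6e-03
J = 2.704e-09 kg/(m^2*s)


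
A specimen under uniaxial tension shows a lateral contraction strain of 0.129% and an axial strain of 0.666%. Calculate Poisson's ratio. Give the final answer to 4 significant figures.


nu = -epsilon_lat / epsilon_axial
Lateral strain is contraction (negative), so using magnitudes:
nu = 0.129 / 0.666
nu = 0.1937


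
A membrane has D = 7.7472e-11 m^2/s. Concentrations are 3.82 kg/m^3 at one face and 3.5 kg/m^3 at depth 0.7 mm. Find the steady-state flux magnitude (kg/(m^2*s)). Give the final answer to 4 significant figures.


J = -D * (dC/dx) = D * (C1 - C2) / dx
J = 7.7472e-11 * (3.82 - 3.5) / 7e-04
J = 3.542e-08 kg/(m^2*s)


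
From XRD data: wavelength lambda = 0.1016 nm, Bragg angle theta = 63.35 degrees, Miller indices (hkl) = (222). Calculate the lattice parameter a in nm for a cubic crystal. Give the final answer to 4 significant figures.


d = lambda / (2*sin(theta))
d = 0.1016 / (2*sin(63.35 deg))
d = 0.0568383 nm
a = d * sqrt(h^2+k^2+l^2) = 0.0568383 * sqrt(12)
a = 0.1969 nm


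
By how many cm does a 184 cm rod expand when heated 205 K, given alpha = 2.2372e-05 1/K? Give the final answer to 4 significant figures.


dL = L0 * alpha * dT
dL = 184 * 2.2372e-05 * 205
dL = 0.8439 cm


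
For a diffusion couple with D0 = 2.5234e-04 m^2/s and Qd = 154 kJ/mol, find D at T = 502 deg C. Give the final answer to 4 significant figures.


D = D0 * exp(-Qd / (R*T))
T = 775.15 K
D = 2.5234e-04 * exp(-154e3 / (8.314 * 775.15))
D = 1.057e-14 m^2/s


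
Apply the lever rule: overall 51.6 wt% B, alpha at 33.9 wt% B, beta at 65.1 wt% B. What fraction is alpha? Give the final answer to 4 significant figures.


f_alpha = (C_beta - C0) / (C_beta - C_alpha)
f_alpha = (65.1 - 51.6) / (65.1 - 33.9)
f_alpha = 0.4327


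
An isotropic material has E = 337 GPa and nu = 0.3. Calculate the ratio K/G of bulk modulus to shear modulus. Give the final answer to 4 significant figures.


G = E / (2*(1+nu))
G = 337 / (2*(1+0.3)) = 129.615 GPa
K = E / (3*(1-2*nu))
K = 337 / (3*(1-2*0.3)) = 280.833 GPa
K/G = 280.833 / 129.615 = 2.167


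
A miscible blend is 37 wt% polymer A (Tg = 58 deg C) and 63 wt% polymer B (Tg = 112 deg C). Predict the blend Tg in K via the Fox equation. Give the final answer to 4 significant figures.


1/Tg = w1/Tg1 + w2/Tg2 (in Kelvin)
Tg1 = 331.15 K, Tg2 = 385.15 K
1/Tg = 0.37/331.15 + 0.63/385.15
Tg = 363.2 K


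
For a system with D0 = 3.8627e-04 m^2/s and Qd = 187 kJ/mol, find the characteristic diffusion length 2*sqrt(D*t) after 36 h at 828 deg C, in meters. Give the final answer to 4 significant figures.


Step 1: D = D0 * exp(-Qd/(R*T))
T = 1101.15 K
D = 3.8627e-04 * exp(-187e3 / (8.314 * 1101.15)) = 5.19943e-13 m^2/s
Step 2: L = 2*sqrt(D*t)
t = 36 h = 129600 s
L = 2*sqrt(5.19943e-13 * 129600) = 5.192e-04 m


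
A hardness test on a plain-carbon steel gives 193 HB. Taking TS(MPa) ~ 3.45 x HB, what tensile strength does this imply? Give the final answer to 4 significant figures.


TS (MPa) = 3.45 * HB
TS = 3.45 * 193
TS = 665.9 MPa


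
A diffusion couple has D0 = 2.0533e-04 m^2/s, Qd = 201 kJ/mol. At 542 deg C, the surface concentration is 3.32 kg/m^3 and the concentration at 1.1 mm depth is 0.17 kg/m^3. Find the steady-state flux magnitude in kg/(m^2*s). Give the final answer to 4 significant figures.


Step 1: D = D0 * exp(-Qd/(R*T))
T = 542 + 273.15 = 815.15 K
D = 2.0533e-04 * exp(-201e3 / (8.314 * 815.15)) = 2.70364e-17 m^2/s
Step 2: J = D * (C1 - C2) / dx
J = 2.70364e-17 * (3.32 - 0.17) / 1.1e-03
J = 7.742e-14 kg/(m^2*s)


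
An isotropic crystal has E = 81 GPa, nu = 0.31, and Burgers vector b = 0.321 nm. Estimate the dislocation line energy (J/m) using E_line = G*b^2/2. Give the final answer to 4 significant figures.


Step 1: G = E / (2*(1+nu))
G = 81 / (2*(1+0.31)) = 30.916 GPa = 3.0916e+10 Pa
Step 2: E_line = G*b^2/2
b = 0.321 nm = 3.21e-10 m
E_line = 0.5 * 3.0916e+10 * (3.21e-10)^2 = 1.593e-09 J/m


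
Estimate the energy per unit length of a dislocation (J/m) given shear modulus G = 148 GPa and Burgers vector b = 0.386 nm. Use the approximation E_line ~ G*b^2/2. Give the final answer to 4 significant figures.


E = G*b^2/2
b = 0.386 nm = 3.86e-10 m
G = 148 GPa = 1.48e+11 Pa
E = 0.5 * 1.48e+11 * (3.86e-10)^2
E = 1.103e-08 J/m


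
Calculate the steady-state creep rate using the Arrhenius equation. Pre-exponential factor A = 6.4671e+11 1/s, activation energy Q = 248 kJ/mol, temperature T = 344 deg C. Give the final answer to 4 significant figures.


rate = A * exp(-Q / (R*T))
T = 344 + 273.15 = 617.15 K
rate = 6.4671e+11 * exp(-248e3 / (8.314 * 617.15))
rate = 6.601e-10 1/s


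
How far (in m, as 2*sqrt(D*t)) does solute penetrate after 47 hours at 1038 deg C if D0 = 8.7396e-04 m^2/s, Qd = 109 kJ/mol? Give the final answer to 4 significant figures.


Step 1: D = D0 * exp(-Qd/(R*T))
T = 1311.15 K
D = 8.7396e-04 * exp(-109e3 / (8.314 * 1311.15)) = 3.97105e-08 m^2/s
Step 2: L = 2*sqrt(D*t)
t = 47 h = 169200 s
L = 2*sqrt(3.97105e-08 * 169200) = 0.1639 m
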